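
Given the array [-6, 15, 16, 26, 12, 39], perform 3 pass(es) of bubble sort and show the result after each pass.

After pass 1: [-6, 15, 16, 12, 26, 39] (1 swaps)
After pass 2: [-6, 15, 12, 16, 26, 39] (1 swaps)
After pass 3: [-6, 12, 15, 16, 26, 39] (1 swaps)
Total swaps: 3


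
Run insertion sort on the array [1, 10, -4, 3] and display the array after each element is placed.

First element 1 is already 'sorted'
Insert 10: shifted 0 elements -> [1, 10, -4, 3]
Insert -4: shifted 2 elements -> [-4, 1, 10, 3]
Insert 3: shifted 1 elements -> [-4, 1, 3, 10]


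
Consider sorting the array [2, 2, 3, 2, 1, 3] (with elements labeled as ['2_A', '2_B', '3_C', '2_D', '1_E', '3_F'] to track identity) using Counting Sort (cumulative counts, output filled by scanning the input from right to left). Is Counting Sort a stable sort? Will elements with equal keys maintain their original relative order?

Trace Counting Sort on the labeled array (the key is the number; the letter only tracks identity):
  Counts for values 0..3: [0, 1, 3, 2]
  Cumulative counts: [0, 1, 4, 6]
  Scan right to left: place 3_F at output index 5
  Scan right to left: place 1_E at output index 0
  Scan right to left: place 2_D at output index 3
  Scan right to left: place 3_C at output index 4
  Scan right to left: place 2_B at output index 2
  Scan right to left: place 2_A at output index 1
  Output: [1_E, 2_A, 2_B, 2_D, 3_C, 3_F]
Equal keys:
  value 2: originally 2_A, 2_B, 2_D; after sorting 2_A, 2_B, 2_D -> order preserved
  value 3: originally 3_C, 3_F; after sorting 3_C, 3_F -> order preserved
All equal keys kept their original relative order. Counting Sort is stable: scanning the input right to left with decreasing cumulative counts places later duplicates at later output positions.
Answer: Stable


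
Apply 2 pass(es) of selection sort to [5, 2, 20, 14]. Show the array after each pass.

Pass 1: Select minimum 2 at index 1, swap -> [2, 5, 20, 14]
Pass 2: Select minimum 5 at index 1, swap -> [2, 5, 20, 14]


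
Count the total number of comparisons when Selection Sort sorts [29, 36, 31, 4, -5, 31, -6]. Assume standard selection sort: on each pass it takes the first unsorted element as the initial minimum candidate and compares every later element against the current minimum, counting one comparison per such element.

Pass 1: scan indices 1..6 for the minimum = 6 comparison(s); min is -6, place at index 0 -> [-6, 36, 31, 4, -5, 31, 29]
Pass 2: scan indices 2..6 for the minimum = 5 comparison(s); min is -5, place at index 1 -> [-6, -5, 31, 4, 36, 31, 29]
Pass 3: scan indices 3..6 for the minimum = 4 comparison(s); min is 4, place at index 2 -> [-6, -5, 4, 31, 36, 31, 29]
Pass 4: scan indices 4..6 for the minimum = 3 comparison(s); min is 29, place at index 3 -> [-6, -5, 4, 29, 36, 31, 31]
Pass 5: scan indices 5..6 for the minimum = 2 comparison(s); min is 31, place at index 4 -> [-6, -5, 4, 29, 31, 36, 31]
Pass 6: scan indices 6..6 for the minimum = 1 comparison(s); min is 31, place at index 5 -> [-6, -5, 4, 29, 31, 31, 36]
Selection sort always scans the whole unsorted suffix, so the count is (n-1) + (n-2) + ... + 1 = n(n-1)/2 = 7*6/2 = 21 regardless of the input order.
Total comparisons: 6 + 5 + 4 + 3 + 2 + 1 = 21


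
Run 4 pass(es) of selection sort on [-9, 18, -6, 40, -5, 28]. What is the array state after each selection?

Pass 1: Select minimum -9 at index 0, swap -> [-9, 18, -6, 40, -5, 28]
Pass 2: Select minimum -6 at index 2, swap -> [-9, -6, 18, 40, -5, 28]
Pass 3: Select minimum -5 at index 4, swap -> [-9, -6, -5, 40, 18, 28]
Pass 4: Select minimum 18 at index 4, swap -> [-9, -6, -5, 18, 40, 28]


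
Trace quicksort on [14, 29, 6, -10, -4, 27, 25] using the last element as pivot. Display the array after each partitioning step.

Partition 1: pivot=25 at index 4 -> [14, 6, -10, -4, 25, 27, 29]
Partition 2: pivot=-4 at index 1 -> [-10, -4, 14, 6, 25, 27, 29]
Partition 3: pivot=6 at index 2 -> [-10, -4, 6, 14, 25, 27, 29]
Partition 4: pivot=29 at index 6 -> [-10, -4, 6, 14, 25, 27, 29]


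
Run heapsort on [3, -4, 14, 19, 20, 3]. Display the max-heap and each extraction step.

Build heap: [20, 19, 14, 3, -4, 3]
Extract 20: [19, 3, 14, 3, -4, 20]
Extract 19: [14, 3, -4, 3, 19, 20]
Extract 14: [3, 3, -4, 14, 19, 20]
Extract 3: [3, -4, 3, 14, 19, 20]
Extract 3: [-4, 3, 3, 14, 19, 20]


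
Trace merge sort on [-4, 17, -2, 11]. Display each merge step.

Divide and conquer:
  Merge [-4] + [17] -> [-4, 17]
  Merge [-2] + [11] -> [-2, 11]
  Merge [-4, 17] + [-2, 11] -> [-4, -2, 11, 17]


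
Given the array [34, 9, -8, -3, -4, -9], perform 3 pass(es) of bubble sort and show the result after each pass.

After pass 1: [9, -8, -3, -4, -9, 34] (5 swaps)
After pass 2: [-8, -3, -4, -9, 9, 34] (4 swaps)
After pass 3: [-8, -4, -9, -3, 9, 34] (2 swaps)
Total swaps: 11


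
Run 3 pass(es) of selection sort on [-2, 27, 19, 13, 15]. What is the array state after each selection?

Pass 1: Select minimum -2 at index 0, swap -> [-2, 27, 19, 13, 15]
Pass 2: Select minimum 13 at index 3, swap -> [-2, 13, 19, 27, 15]
Pass 3: Select minimum 15 at index 4, swap -> [-2, 13, 15, 27, 19]


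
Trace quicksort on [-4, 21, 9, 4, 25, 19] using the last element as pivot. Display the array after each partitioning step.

Partition 1: pivot=19 at index 3 -> [-4, 9, 4, 19, 25, 21]
Partition 2: pivot=4 at index 1 -> [-4, 4, 9, 19, 25, 21]
Partition 3: pivot=21 at index 4 -> [-4, 4, 9, 19, 21, 25]


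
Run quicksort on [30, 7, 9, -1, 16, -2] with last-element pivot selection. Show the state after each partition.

Partition 1: pivot=-2 at index 0 -> [-2, 7, 9, -1, 16, 30]
Partition 2: pivot=30 at index 5 -> [-2, 7, 9, -1, 16, 30]
Partition 3: pivot=16 at index 4 -> [-2, 7, 9, -1, 16, 30]
Partition 4: pivot=-1 at index 1 -> [-2, -1, 9, 7, 16, 30]
Partition 5: pivot=7 at index 2 -> [-2, -1, 7, 9, 16, 30]


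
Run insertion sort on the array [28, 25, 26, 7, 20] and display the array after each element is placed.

First element 28 is already 'sorted'
Insert 25: shifted 1 elements -> [25, 28, 26, 7, 20]
Insert 26: shifted 1 elements -> [25, 26, 28, 7, 20]
Insert 7: shifted 3 elements -> [7, 25, 26, 28, 20]
Insert 20: shifted 3 elements -> [7, 20, 25, 26, 28]


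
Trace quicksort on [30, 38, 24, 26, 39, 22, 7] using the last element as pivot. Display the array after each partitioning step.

Partition 1: pivot=7 at index 0 -> [7, 38, 24, 26, 39, 22, 30]
Partition 2: pivot=30 at index 4 -> [7, 24, 26, 22, 30, 38, 39]
Partition 3: pivot=22 at index 1 -> [7, 22, 26, 24, 30, 38, 39]
Partition 4: pivot=24 at index 2 -> [7, 22, 24, 26, 30, 38, 39]
Partition 5: pivot=39 at index 6 -> [7, 22, 24, 26, 30, 38, 39]


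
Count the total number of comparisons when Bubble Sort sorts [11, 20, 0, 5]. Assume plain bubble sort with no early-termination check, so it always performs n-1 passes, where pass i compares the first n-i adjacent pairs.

Pass 1: compare adjacent pairs (0,1)..(2,3) = 3 comparison(s), 2 swap(s) -> [11, 0, 5, 20]
Pass 2: compare adjacent pairs (0,1)..(1,2) = 2 comparison(s), 2 swap(s) -> [0, 5, 11, 20]
Pass 3: compare adjacent pairs (0,1)..(0,1) = 1 comparison(s), 0 swap(s) -> [0, 5, 11, 20]
Total comparisons: 3 + 2 + 1 = 6


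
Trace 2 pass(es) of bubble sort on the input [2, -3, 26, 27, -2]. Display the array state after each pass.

After pass 1: [-3, 2, 26, -2, 27] (2 swaps)
After pass 2: [-3, 2, -2, 26, 27] (1 swaps)
Total swaps: 3


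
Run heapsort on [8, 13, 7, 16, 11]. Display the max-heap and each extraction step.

Build heap: [16, 13, 7, 8, 11]
Extract 16: [13, 11, 7, 8, 16]
Extract 13: [11, 8, 7, 13, 16]
Extract 11: [8, 7, 11, 13, 16]
Extract 8: [7, 8, 11, 13, 16]


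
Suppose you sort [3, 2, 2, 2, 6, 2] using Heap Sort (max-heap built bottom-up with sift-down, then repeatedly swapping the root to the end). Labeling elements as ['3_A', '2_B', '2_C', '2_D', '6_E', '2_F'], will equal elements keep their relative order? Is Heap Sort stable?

Trace Heap Sort on the labeled array (the key is the number; the letter only tracks identity):
  Build max-heap: [6_E, 3_A, 2_C, 2_D, 2_B, 2_F]
  Swap root 6_E to index 5, re-heapify first 5 -> [3_A, 2_F, 2_C, 2_D, 2_B, 6_E]
  Swap root 3_A to index 4, re-heapify first 4 -> [2_B, 2_F, 2_C, 2_D, 3_A, 6_E]
  Swap root 2_B to index 3, re-heapify first 3 -> [2_D, 2_F, 2_C, 2_B, 3_A, 6_E]
  Swap root 2_D to index 2, re-heapify first 2 -> [2_C, 2_F, 2_D, 2_B, 3_A, 6_E]
  Swap root 2_C to index 1, re-heapify first 1 -> [2_F, 2_C, 2_D, 2_B, 3_A, 6_E]
Final order: [2_F, 2_C, 2_D, 2_B, 3_A, 6_E]
Equal keys:
  value 2: originally 2_B, 2_C, 2_D, 2_F; after sorting 2_F, 2_C, 2_D, 2_B -> order changed
Equal keys were reordered, so Heap Sort is not stable: heap construction and root-to-end swaps move elements without regard to the original order of equal keys. (One such input is enough; an unstable sort may happen to preserve order on other inputs, but it gives no guarantee.)
Answer: Not stable


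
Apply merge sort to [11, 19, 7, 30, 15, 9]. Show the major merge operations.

Divide and conquer:
  Merge [19] + [7] -> [7, 19]
  Merge [11] + [7, 19] -> [7, 11, 19]
  Merge [15] + [9] -> [9, 15]
  Merge [30] + [9, 15] -> [9, 15, 30]
  Merge [7, 11, 19] + [9, 15, 30] -> [7, 9, 11, 15, 19, 30]


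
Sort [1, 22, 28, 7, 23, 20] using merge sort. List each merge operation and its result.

Divide and conquer:
  Merge [22] + [28] -> [22, 28]
  Merge [1] + [22, 28] -> [1, 22, 28]
  Merge [23] + [20] -> [20, 23]
  Merge [7] + [20, 23] -> [7, 20, 23]
  Merge [1, 22, 28] + [7, 20, 23] -> [1, 7, 20, 22, 23, 28]


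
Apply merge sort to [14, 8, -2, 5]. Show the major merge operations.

Divide and conquer:
  Merge [14] + [8] -> [8, 14]
  Merge [-2] + [5] -> [-2, 5]
  Merge [8, 14] + [-2, 5] -> [-2, 5, 8, 14]


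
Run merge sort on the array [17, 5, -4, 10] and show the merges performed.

Divide and conquer:
  Merge [17] + [5] -> [5, 17]
  Merge [-4] + [10] -> [-4, 10]
  Merge [5, 17] + [-4, 10] -> [-4, 5, 10, 17]


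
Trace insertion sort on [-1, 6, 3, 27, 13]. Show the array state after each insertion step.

First element -1 is already 'sorted'
Insert 6: shifted 0 elements -> [-1, 6, 3, 27, 13]
Insert 3: shifted 1 elements -> [-1, 3, 6, 27, 13]
Insert 27: shifted 0 elements -> [-1, 3, 6, 27, 13]
Insert 13: shifted 1 elements -> [-1, 3, 6, 13, 27]


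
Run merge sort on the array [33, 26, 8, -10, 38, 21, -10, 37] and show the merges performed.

Divide and conquer:
  Merge [33] + [26] -> [26, 33]
  Merge [8] + [-10] -> [-10, 8]
  Merge [26, 33] + [-10, 8] -> [-10, 8, 26, 33]
  Merge [38] + [21] -> [21, 38]
  Merge [-10] + [37] -> [-10, 37]
  Merge [21, 38] + [-10, 37] -> [-10, 21, 37, 38]
  Merge [-10, 8, 26, 33] + [-10, 21, 37, 38] -> [-10, -10, 8, 21, 26, 33, 37, 38]


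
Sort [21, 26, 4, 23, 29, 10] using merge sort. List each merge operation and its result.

Divide and conquer:
  Merge [26] + [4] -> [4, 26]
  Merge [21] + [4, 26] -> [4, 21, 26]
  Merge [29] + [10] -> [10, 29]
  Merge [23] + [10, 29] -> [10, 23, 29]
  Merge [4, 21, 26] + [10, 23, 29] -> [4, 10, 21, 23, 26, 29]


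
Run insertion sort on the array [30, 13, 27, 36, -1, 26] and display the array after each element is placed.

First element 30 is already 'sorted'
Insert 13: shifted 1 elements -> [13, 30, 27, 36, -1, 26]
Insert 27: shifted 1 elements -> [13, 27, 30, 36, -1, 26]
Insert 36: shifted 0 elements -> [13, 27, 30, 36, -1, 26]
Insert -1: shifted 4 elements -> [-1, 13, 27, 30, 36, 26]
Insert 26: shifted 3 elements -> [-1, 13, 26, 27, 30, 36]


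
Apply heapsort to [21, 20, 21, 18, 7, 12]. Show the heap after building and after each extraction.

Build heap: [21, 20, 21, 18, 7, 12]
Extract 21: [21, 20, 12, 18, 7, 21]
Extract 21: [20, 18, 12, 7, 21, 21]
Extract 20: [18, 7, 12, 20, 21, 21]
Extract 18: [12, 7, 18, 20, 21, 21]
Extract 12: [7, 12, 18, 20, 21, 21]


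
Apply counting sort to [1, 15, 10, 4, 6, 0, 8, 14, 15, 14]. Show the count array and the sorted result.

Count array: [1, 1, 0, 0, 1, 0, 1, 0, 1, 0, 1, 0, 0, 0, 2, 2]
(count[i] = number of elements equal to i)
Cumulative count: [1, 2, 2, 2, 3, 3, 4, 4, 5, 5, 6, 6, 6, 6, 8, 10]
Sorted: [0, 1, 4, 6, 8, 10, 14, 14, 15, 15]


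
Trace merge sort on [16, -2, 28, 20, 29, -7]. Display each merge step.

Divide and conquer:
  Merge [-2] + [28] -> [-2, 28]
  Merge [16] + [-2, 28] -> [-2, 16, 28]
  Merge [29] + [-7] -> [-7, 29]
  Merge [20] + [-7, 29] -> [-7, 20, 29]
  Merge [-2, 16, 28] + [-7, 20, 29] -> [-7, -2, 16, 20, 28, 29]


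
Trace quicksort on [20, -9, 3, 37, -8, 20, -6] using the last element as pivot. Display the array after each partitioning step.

Partition 1: pivot=-6 at index 2 -> [-9, -8, -6, 37, 20, 20, 3]
Partition 2: pivot=-8 at index 1 -> [-9, -8, -6, 37, 20, 20, 3]
Partition 3: pivot=3 at index 3 -> [-9, -8, -6, 3, 20, 20, 37]
Partition 4: pivot=37 at index 6 -> [-9, -8, -6, 3, 20, 20, 37]
Partition 5: pivot=20 at index 5 -> [-9, -8, -6, 3, 20, 20, 37]


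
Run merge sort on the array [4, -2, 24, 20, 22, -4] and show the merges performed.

Divide and conquer:
  Merge [-2] + [24] -> [-2, 24]
  Merge [4] + [-2, 24] -> [-2, 4, 24]
  Merge [22] + [-4] -> [-4, 22]
  Merge [20] + [-4, 22] -> [-4, 20, 22]
  Merge [-2, 4, 24] + [-4, 20, 22] -> [-4, -2, 4, 20, 22, 24]


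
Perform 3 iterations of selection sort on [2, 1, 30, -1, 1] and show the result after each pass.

Pass 1: Select minimum -1 at index 3, swap -> [-1, 1, 30, 2, 1]
Pass 2: Select minimum 1 at index 1, swap -> [-1, 1, 30, 2, 1]
Pass 3: Select minimum 1 at index 4, swap -> [-1, 1, 1, 2, 30]


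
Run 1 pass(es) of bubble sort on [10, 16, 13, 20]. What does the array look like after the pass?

After pass 1: [10, 13, 16, 20] (1 swaps)
Total swaps: 1


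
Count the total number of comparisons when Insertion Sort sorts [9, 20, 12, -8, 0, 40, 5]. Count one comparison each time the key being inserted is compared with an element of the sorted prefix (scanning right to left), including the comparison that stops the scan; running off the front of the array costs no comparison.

Insert 20: 9 <= 20 (stop) = 1 comparison(s) -> [9, 20, 12, -8, 0, 40, 5]
Insert 12: 20 > 12 (shift), 9 <= 12 (stop) = 2 comparison(s) -> [9, 12, 20, -8, 0, 40, 5]
Insert -8: 20 > -8 (shift), 12 > -8 (shift), 9 > -8 (shift), reached front = 3 comparison(s) -> [-8, 9, 12, 20, 0, 40, 5]
Insert 0: 20 > 0 (shift), 12 > 0 (shift), 9 > 0 (shift), -8 <= 0 (stop) = 4 comparison(s) -> [-8, 0, 9, 12, 20, 40, 5]
Insert 40: 20 <= 40 (stop) = 1 comparison(s) -> [-8, 0, 9, 12, 20, 40, 5]
Insert 5: 40 > 5 (shift), 20 > 5 (shift), 12 > 5 (shift), 9 > 5 (shift), 0 <= 5 (stop) = 5 comparison(s) -> [-8, 0, 5, 9, 12, 20, 40]
Total comparisons: 1 + 2 + 3 + 4 + 1 + 5 = 16


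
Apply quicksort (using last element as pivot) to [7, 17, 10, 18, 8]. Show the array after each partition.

Partition 1: pivot=8 at index 1 -> [7, 8, 10, 18, 17]
Partition 2: pivot=17 at index 3 -> [7, 8, 10, 17, 18]


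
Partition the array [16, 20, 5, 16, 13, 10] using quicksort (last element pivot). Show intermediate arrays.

Partition 1: pivot=10 at index 1 -> [5, 10, 16, 16, 13, 20]
Partition 2: pivot=20 at index 5 -> [5, 10, 16, 16, 13, 20]
Partition 3: pivot=13 at index 2 -> [5, 10, 13, 16, 16, 20]
Partition 4: pivot=16 at index 4 -> [5, 10, 13, 16, 16, 20]


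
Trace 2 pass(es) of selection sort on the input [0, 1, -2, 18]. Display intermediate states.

Pass 1: Select minimum -2 at index 2, swap -> [-2, 1, 0, 18]
Pass 2: Select minimum 0 at index 2, swap -> [-2, 0, 1, 18]


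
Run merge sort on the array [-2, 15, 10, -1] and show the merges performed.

Divide and conquer:
  Merge [-2] + [15] -> [-2, 15]
  Merge [10] + [-1] -> [-1, 10]
  Merge [-2, 15] + [-1, 10] -> [-2, -1, 10, 15]


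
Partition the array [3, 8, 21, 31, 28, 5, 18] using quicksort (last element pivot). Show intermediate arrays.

Partition 1: pivot=18 at index 3 -> [3, 8, 5, 18, 28, 21, 31]
Partition 2: pivot=5 at index 1 -> [3, 5, 8, 18, 28, 21, 31]
Partition 3: pivot=31 at index 6 -> [3, 5, 8, 18, 28, 21, 31]
Partition 4: pivot=21 at index 4 -> [3, 5, 8, 18, 21, 28, 31]


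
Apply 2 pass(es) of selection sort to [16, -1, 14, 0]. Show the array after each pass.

Pass 1: Select minimum -1 at index 1, swap -> [-1, 16, 14, 0]
Pass 2: Select minimum 0 at index 3, swap -> [-1, 0, 14, 16]


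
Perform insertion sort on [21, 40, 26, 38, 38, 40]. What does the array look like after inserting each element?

First element 21 is already 'sorted'
Insert 40: shifted 0 elements -> [21, 40, 26, 38, 38, 40]
Insert 26: shifted 1 elements -> [21, 26, 40, 38, 38, 40]
Insert 38: shifted 1 elements -> [21, 26, 38, 40, 38, 40]
Insert 38: shifted 1 elements -> [21, 26, 38, 38, 40, 40]
Insert 40: shifted 0 elements -> [21, 26, 38, 38, 40, 40]


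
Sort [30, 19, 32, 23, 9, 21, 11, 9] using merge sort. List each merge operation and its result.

Divide and conquer:
  Merge [30] + [19] -> [19, 30]
  Merge [32] + [23] -> [23, 32]
  Merge [19, 30] + [23, 32] -> [19, 23, 30, 32]
  Merge [9] + [21] -> [9, 21]
  Merge [11] + [9] -> [9, 11]
  Merge [9, 21] + [9, 11] -> [9, 9, 11, 21]
  Merge [19, 23, 30, 32] + [9, 9, 11, 21] -> [9, 9, 11, 19, 21, 23, 30, 32]


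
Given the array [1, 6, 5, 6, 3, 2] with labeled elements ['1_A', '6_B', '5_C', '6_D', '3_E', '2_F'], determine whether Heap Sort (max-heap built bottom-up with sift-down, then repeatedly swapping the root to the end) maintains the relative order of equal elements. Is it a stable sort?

Trace Heap Sort on the labeled array (the key is the number; the letter only tracks identity):
  Build max-heap: [6_B, 6_D, 5_C, 1_A, 3_E, 2_F]
  Swap root 6_B to index 5, re-heapify first 5 -> [6_D, 3_E, 5_C, 1_A, 2_F, 6_B]
  Swap root 6_D to index 4, re-heapify first 4 -> [5_C, 3_E, 2_F, 1_A, 6_D, 6_B]
  Swap root 5_C to index 3, re-heapify first 3 -> [3_E, 1_A, 2_F, 5_C, 6_D, 6_B]
  Swap root 3_E to index 2, re-heapify first 2 -> [2_F, 1_A, 3_E, 5_C, 6_D, 6_B]
  Swap root 2_F to index 1, re-heapify first 1 -> [1_A, 2_F, 3_E, 5_C, 6_D, 6_B]
Final order: [1_A, 2_F, 3_E, 5_C, 6_D, 6_B]
Equal keys:
  value 6: originally 6_B, 6_D; after sorting 6_D, 6_B -> order changed
Equal keys were reordered, so Heap Sort is not stable: heap construction and root-to-end swaps move elements without regard to the original order of equal keys. (One such input is enough; an unstable sort may happen to preserve order on other inputs, but it gives no guarantee.)
Answer: Not stable


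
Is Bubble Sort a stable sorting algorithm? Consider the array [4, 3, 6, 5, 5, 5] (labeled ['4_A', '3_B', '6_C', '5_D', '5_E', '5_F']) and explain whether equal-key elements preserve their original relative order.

Trace Bubble Sort on the labeled array (the key is the number; the letter only tracks identity):
  After pass 1: [3_B, 4_A, 5_D, 5_E, 5_F, 6_C]
  After pass 2: [3_B, 4_A, 5_D, 5_E, 5_F, 6_C] (no swaps, done)
Final order: [3_B, 4_A, 5_D, 5_E, 5_F, 6_C]
Equal keys:
  value 5: originally 5_D, 5_E, 5_F; after sorting 5_D, 5_E, 5_F -> order preserved
All equal keys kept their original relative order. Bubble Sort is stable: it only swaps adjacent elements when the left one is strictly greater, so equal keys never move past each other.
Answer: Stable


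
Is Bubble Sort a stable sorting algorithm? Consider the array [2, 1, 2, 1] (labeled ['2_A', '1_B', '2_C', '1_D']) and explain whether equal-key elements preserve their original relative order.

Trace Bubble Sort on the labeled array (the key is the number; the letter only tracks identity):
  After pass 1: [1_B, 2_A, 1_D, 2_C]
  After pass 2: [1_B, 1_D, 2_A, 2_C]
  After pass 3: [1_B, 1_D, 2_A, 2_C] (no swaps, done)
Final order: [1_B, 1_D, 2_A, 2_C]
Equal keys:
  value 1: originally 1_B, 1_D; after sorting 1_B, 1_D -> order preserved
  value 2: originally 2_A, 2_C; after sorting 2_A, 2_C -> order preserved
All equal keys kept their original relative order. Bubble Sort is stable: it only swaps adjacent elements when the left one is strictly greater, so equal keys never move past each other.
Answer: Stable


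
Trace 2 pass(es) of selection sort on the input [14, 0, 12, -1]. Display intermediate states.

Pass 1: Select minimum -1 at index 3, swap -> [-1, 0, 12, 14]
Pass 2: Select minimum 0 at index 1, swap -> [-1, 0, 12, 14]


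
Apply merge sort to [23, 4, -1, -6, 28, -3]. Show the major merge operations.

Divide and conquer:
  Merge [4] + [-1] -> [-1, 4]
  Merge [23] + [-1, 4] -> [-1, 4, 23]
  Merge [28] + [-3] -> [-3, 28]
  Merge [-6] + [-3, 28] -> [-6, -3, 28]
  Merge [-1, 4, 23] + [-6, -3, 28] -> [-6, -3, -1, 4, 23, 28]


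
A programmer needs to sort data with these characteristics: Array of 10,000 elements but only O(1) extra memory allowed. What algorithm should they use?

Best choice: Heapsort
Reason: Heapsort rearranges the array in place using O(1) auxiliary space and still guarantees O(n log n) time; quicksort partitions in place but needs Theta(log n) stack space for recursion (O(n) in the worst case), and mergesort requires O(n) auxiliary space


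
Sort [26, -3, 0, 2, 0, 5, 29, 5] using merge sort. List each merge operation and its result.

Divide and conquer:
  Merge [26] + [-3] -> [-3, 26]
  Merge [0] + [2] -> [0, 2]
  Merge [-3, 26] + [0, 2] -> [-3, 0, 2, 26]
  Merge [0] + [5] -> [0, 5]
  Merge [29] + [5] -> [5, 29]
  Merge [0, 5] + [5, 29] -> [0, 5, 5, 29]
  Merge [-3, 0, 2, 26] + [0, 5, 5, 29] -> [-3, 0, 0, 2, 5, 5, 26, 29]


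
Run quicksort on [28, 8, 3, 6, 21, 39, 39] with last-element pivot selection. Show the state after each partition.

Partition 1: pivot=39 at index 6 -> [28, 8, 3, 6, 21, 39, 39]
Partition 2: pivot=39 at index 5 -> [28, 8, 3, 6, 21, 39, 39]
Partition 3: pivot=21 at index 3 -> [8, 3, 6, 21, 28, 39, 39]
Partition 4: pivot=6 at index 1 -> [3, 6, 8, 21, 28, 39, 39]


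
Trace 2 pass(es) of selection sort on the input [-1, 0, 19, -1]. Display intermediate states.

Pass 1: Select minimum -1 at index 0, swap -> [-1, 0, 19, -1]
Pass 2: Select minimum -1 at index 3, swap -> [-1, -1, 19, 0]


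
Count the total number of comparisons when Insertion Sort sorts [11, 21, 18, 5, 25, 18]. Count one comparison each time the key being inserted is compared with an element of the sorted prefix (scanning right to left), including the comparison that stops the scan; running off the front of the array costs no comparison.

Insert 21: 11 <= 21 (stop) = 1 comparison(s) -> [11, 21, 18, 5, 25, 18]
Insert 18: 21 > 18 (shift), 11 <= 18 (stop) = 2 comparison(s) -> [11, 18, 21, 5, 25, 18]
Insert 5: 21 > 5 (shift), 18 > 5 (shift), 11 > 5 (shift), reached front = 3 comparison(s) -> [5, 11, 18, 21, 25, 18]
Insert 25: 21 <= 25 (stop) = 1 comparison(s) -> [5, 11, 18, 21, 25, 18]
Insert 18: 25 > 18 (shift), 21 > 18 (shift), 18 <= 18 (stop) = 3 comparison(s) -> [5, 11, 18, 18, 21, 25]
Total comparisons: 1 + 2 + 3 + 1 + 3 = 10


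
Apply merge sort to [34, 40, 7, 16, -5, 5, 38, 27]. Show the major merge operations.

Divide and conquer:
  Merge [34] + [40] -> [34, 40]
  Merge [7] + [16] -> [7, 16]
  Merge [34, 40] + [7, 16] -> [7, 16, 34, 40]
  Merge [-5] + [5] -> [-5, 5]
  Merge [38] + [27] -> [27, 38]
  Merge [-5, 5] + [27, 38] -> [-5, 5, 27, 38]
  Merge [7, 16, 34, 40] + [-5, 5, 27, 38] -> [-5, 5, 7, 16, 27, 34, 38, 40]


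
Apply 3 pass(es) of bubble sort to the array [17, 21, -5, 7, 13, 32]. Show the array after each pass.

After pass 1: [17, -5, 7, 13, 21, 32] (3 swaps)
After pass 2: [-5, 7, 13, 17, 21, 32] (3 swaps)
After pass 3: [-5, 7, 13, 17, 21, 32] (0 swaps)
Total swaps: 6


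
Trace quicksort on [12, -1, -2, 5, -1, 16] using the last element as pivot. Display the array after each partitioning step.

Partition 1: pivot=16 at index 5 -> [12, -1, -2, 5, -1, 16]
Partition 2: pivot=-1 at index 2 -> [-1, -2, -1, 5, 12, 16]
Partition 3: pivot=-2 at index 0 -> [-2, -1, -1, 5, 12, 16]
Partition 4: pivot=12 at index 4 -> [-2, -1, -1, 5, 12, 16]


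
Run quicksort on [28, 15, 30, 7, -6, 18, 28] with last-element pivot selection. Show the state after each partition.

Partition 1: pivot=28 at index 5 -> [28, 15, 7, -6, 18, 28, 30]
Partition 2: pivot=18 at index 3 -> [15, 7, -6, 18, 28, 28, 30]
Partition 3: pivot=-6 at index 0 -> [-6, 7, 15, 18, 28, 28, 30]
Partition 4: pivot=15 at index 2 -> [-6, 7, 15, 18, 28, 28, 30]


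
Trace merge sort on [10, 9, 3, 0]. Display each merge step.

Divide and conquer:
  Merge [10] + [9] -> [9, 10]
  Merge [3] + [0] -> [0, 3]
  Merge [9, 10] + [0, 3] -> [0, 3, 9, 10]


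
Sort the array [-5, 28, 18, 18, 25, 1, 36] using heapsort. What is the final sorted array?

Build heap: [36, 28, 18, 18, 25, 1, -5]
Extract 36: [28, 25, 18, 18, -5, 1, 36]
Extract 28: [25, 18, 18, 1, -5, 28, 36]
Extract 25: [18, 1, 18, -5, 25, 28, 36]
Extract 18: [18, 1, -5, 18, 25, 28, 36]
Extract 18: [1, -5, 18, 18, 25, 28, 36]
Extract 1: [-5, 1, 18, 18, 25, 28, 36]


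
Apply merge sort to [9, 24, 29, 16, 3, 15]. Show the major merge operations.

Divide and conquer:
  Merge [24] + [29] -> [24, 29]
  Merge [9] + [24, 29] -> [9, 24, 29]
  Merge [3] + [15] -> [3, 15]
  Merge [16] + [3, 15] -> [3, 15, 16]
  Merge [9, 24, 29] + [3, 15, 16] -> [3, 9, 15, 16, 24, 29]


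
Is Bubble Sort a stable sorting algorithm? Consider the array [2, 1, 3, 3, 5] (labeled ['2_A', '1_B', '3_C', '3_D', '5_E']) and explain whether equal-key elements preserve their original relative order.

Trace Bubble Sort on the labeled array (the key is the number; the letter only tracks identity):
  After pass 1: [1_B, 2_A, 3_C, 3_D, 5_E]
  After pass 2: [1_B, 2_A, 3_C, 3_D, 5_E] (no swaps, done)
Final order: [1_B, 2_A, 3_C, 3_D, 5_E]
Equal keys:
  value 3: originally 3_C, 3_D; after sorting 3_C, 3_D -> order preserved
All equal keys kept their original relative order. Bubble Sort is stable: it only swaps adjacent elements when the left one is strictly greater, so equal keys never move past each other.
Answer: Stable


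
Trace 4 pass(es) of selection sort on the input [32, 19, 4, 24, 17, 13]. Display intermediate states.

Pass 1: Select minimum 4 at index 2, swap -> [4, 19, 32, 24, 17, 13]
Pass 2: Select minimum 13 at index 5, swap -> [4, 13, 32, 24, 17, 19]
Pass 3: Select minimum 17 at index 4, swap -> [4, 13, 17, 24, 32, 19]
Pass 4: Select minimum 19 at index 5, swap -> [4, 13, 17, 19, 32, 24]


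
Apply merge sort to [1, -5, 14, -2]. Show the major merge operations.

Divide and conquer:
  Merge [1] + [-5] -> [-5, 1]
  Merge [14] + [-2] -> [-2, 14]
  Merge [-5, 1] + [-2, 14] -> [-5, -2, 1, 14]


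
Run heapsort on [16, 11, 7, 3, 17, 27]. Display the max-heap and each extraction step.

Build heap: [27, 17, 16, 3, 11, 7]
Extract 27: [17, 11, 16, 3, 7, 27]
Extract 17: [16, 11, 7, 3, 17, 27]
Extract 16: [11, 3, 7, 16, 17, 27]
Extract 11: [7, 3, 11, 16, 17, 27]
Extract 7: [3, 7, 11, 16, 17, 27]


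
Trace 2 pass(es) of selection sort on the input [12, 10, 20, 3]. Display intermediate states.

Pass 1: Select minimum 3 at index 3, swap -> [3, 10, 20, 12]
Pass 2: Select minimum 10 at index 1, swap -> [3, 10, 20, 12]


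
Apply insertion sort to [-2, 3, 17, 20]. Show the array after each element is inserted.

First element -2 is already 'sorted'
Insert 3: shifted 0 elements -> [-2, 3, 17, 20]
Insert 17: shifted 0 elements -> [-2, 3, 17, 20]
Insert 20: shifted 0 elements -> [-2, 3, 17, 20]


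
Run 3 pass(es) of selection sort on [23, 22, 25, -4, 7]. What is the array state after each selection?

Pass 1: Select minimum -4 at index 3, swap -> [-4, 22, 25, 23, 7]
Pass 2: Select minimum 7 at index 4, swap -> [-4, 7, 25, 23, 22]
Pass 3: Select minimum 22 at index 4, swap -> [-4, 7, 22, 23, 25]


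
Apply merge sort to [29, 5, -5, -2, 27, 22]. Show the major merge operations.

Divide and conquer:
  Merge [5] + [-5] -> [-5, 5]
  Merge [29] + [-5, 5] -> [-5, 5, 29]
  Merge [27] + [22] -> [22, 27]
  Merge [-2] + [22, 27] -> [-2, 22, 27]
  Merge [-5, 5, 29] + [-2, 22, 27] -> [-5, -2, 5, 22, 27, 29]


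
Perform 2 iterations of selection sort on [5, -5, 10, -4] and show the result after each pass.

Pass 1: Select minimum -5 at index 1, swap -> [-5, 5, 10, -4]
Pass 2: Select minimum -4 at index 3, swap -> [-5, -4, 10, 5]


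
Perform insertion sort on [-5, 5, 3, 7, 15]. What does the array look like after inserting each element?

First element -5 is already 'sorted'
Insert 5: shifted 0 elements -> [-5, 5, 3, 7, 15]
Insert 3: shifted 1 elements -> [-5, 3, 5, 7, 15]
Insert 7: shifted 0 elements -> [-5, 3, 5, 7, 15]
Insert 15: shifted 0 elements -> [-5, 3, 5, 7, 15]


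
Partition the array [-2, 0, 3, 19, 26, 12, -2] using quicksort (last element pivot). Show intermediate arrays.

Partition 1: pivot=-2 at index 1 -> [-2, -2, 3, 19, 26, 12, 0]
Partition 2: pivot=0 at index 2 -> [-2, -2, 0, 19, 26, 12, 3]
Partition 3: pivot=3 at index 3 -> [-2, -2, 0, 3, 26, 12, 19]
Partition 4: pivot=19 at index 5 -> [-2, -2, 0, 3, 12, 19, 26]


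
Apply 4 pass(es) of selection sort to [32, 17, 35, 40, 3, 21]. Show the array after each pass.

Pass 1: Select minimum 3 at index 4, swap -> [3, 17, 35, 40, 32, 21]
Pass 2: Select minimum 17 at index 1, swap -> [3, 17, 35, 40, 32, 21]
Pass 3: Select minimum 21 at index 5, swap -> [3, 17, 21, 40, 32, 35]
Pass 4: Select minimum 32 at index 4, swap -> [3, 17, 21, 32, 40, 35]


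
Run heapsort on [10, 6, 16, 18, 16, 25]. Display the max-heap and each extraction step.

Build heap: [25, 18, 16, 6, 16, 10]
Extract 25: [18, 16, 16, 6, 10, 25]
Extract 18: [16, 10, 16, 6, 18, 25]
Extract 16: [16, 10, 6, 16, 18, 25]
Extract 16: [10, 6, 16, 16, 18, 25]
Extract 10: [6, 10, 16, 16, 18, 25]


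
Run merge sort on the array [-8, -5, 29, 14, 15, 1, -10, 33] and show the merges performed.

Divide and conquer:
  Merge [-8] + [-5] -> [-8, -5]
  Merge [29] + [14] -> [14, 29]
  Merge [-8, -5] + [14, 29] -> [-8, -5, 14, 29]
  Merge [15] + [1] -> [1, 15]
  Merge [-10] + [33] -> [-10, 33]
  Merge [1, 15] + [-10, 33] -> [-10, 1, 15, 33]
  Merge [-8, -5, 14, 29] + [-10, 1, 15, 33] -> [-10, -8, -5, 1, 14, 15, 29, 33]


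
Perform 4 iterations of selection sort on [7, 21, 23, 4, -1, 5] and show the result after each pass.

Pass 1: Select minimum -1 at index 4, swap -> [-1, 21, 23, 4, 7, 5]
Pass 2: Select minimum 4 at index 3, swap -> [-1, 4, 23, 21, 7, 5]
Pass 3: Select minimum 5 at index 5, swap -> [-1, 4, 5, 21, 7, 23]
Pass 4: Select minimum 7 at index 4, swap -> [-1, 4, 5, 7, 21, 23]


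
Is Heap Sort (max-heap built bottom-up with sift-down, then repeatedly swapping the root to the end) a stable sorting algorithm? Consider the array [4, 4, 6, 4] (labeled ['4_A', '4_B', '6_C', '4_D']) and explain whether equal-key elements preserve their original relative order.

Trace Heap Sort on the labeled array (the key is the number; the letter only tracks identity):
  Build max-heap: [6_C, 4_B, 4_A, 4_D]
  Swap root 6_C to index 3, re-heapify first 3 -> [4_D, 4_B, 4_A, 6_C]
  Swap root 4_D to index 2, re-heapify first 2 -> [4_A, 4_B, 4_D, 6_C]
  Swap root 4_A to index 1, re-heapify first 1 -> [4_B, 4_A, 4_D, 6_C]
Final order: [4_B, 4_A, 4_D, 6_C]
Equal keys:
  value 4: originally 4_A, 4_B, 4_D; after sorting 4_B, 4_A, 4_D -> order changed
Equal keys were reordered, so Heap Sort is not stable: heap construction and root-to-end swaps move elements without regard to the original order of equal keys. (One such input is enough; an unstable sort may happen to preserve order on other inputs, but it gives no guarantee.)
Answer: Not stable


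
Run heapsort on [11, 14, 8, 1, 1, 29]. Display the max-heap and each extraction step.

Build heap: [29, 14, 11, 1, 1, 8]
Extract 29: [14, 8, 11, 1, 1, 29]
Extract 14: [11, 8, 1, 1, 14, 29]
Extract 11: [8, 1, 1, 11, 14, 29]
Extract 8: [1, 1, 8, 11, 14, 29]
Extract 1: [1, 1, 8, 11, 14, 29]


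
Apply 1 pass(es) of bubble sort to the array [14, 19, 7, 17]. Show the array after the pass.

After pass 1: [14, 7, 17, 19] (2 swaps)
Total swaps: 2


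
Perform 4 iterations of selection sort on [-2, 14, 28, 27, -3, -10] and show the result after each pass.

Pass 1: Select minimum -10 at index 5, swap -> [-10, 14, 28, 27, -3, -2]
Pass 2: Select minimum -3 at index 4, swap -> [-10, -3, 28, 27, 14, -2]
Pass 3: Select minimum -2 at index 5, swap -> [-10, -3, -2, 27, 14, 28]
Pass 4: Select minimum 14 at index 4, swap -> [-10, -3, -2, 14, 27, 28]


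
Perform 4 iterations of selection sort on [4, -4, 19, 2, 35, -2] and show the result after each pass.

Pass 1: Select minimum -4 at index 1, swap -> [-4, 4, 19, 2, 35, -2]
Pass 2: Select minimum -2 at index 5, swap -> [-4, -2, 19, 2, 35, 4]
Pass 3: Select minimum 2 at index 3, swap -> [-4, -2, 2, 19, 35, 4]
Pass 4: Select minimum 4 at index 5, swap -> [-4, -2, 2, 4, 35, 19]


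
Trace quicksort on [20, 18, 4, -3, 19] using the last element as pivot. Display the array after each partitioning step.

Partition 1: pivot=19 at index 3 -> [18, 4, -3, 19, 20]
Partition 2: pivot=-3 at index 0 -> [-3, 4, 18, 19, 20]
Partition 3: pivot=18 at index 2 -> [-3, 4, 18, 19, 20]


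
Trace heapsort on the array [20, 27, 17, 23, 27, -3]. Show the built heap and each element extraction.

Build heap: [27, 27, 17, 23, 20, -3]
Extract 27: [27, 23, 17, -3, 20, 27]
Extract 27: [23, 20, 17, -3, 27, 27]
Extract 23: [20, -3, 17, 23, 27, 27]
Extract 20: [17, -3, 20, 23, 27, 27]
Extract 17: [-3, 17, 20, 23, 27, 27]


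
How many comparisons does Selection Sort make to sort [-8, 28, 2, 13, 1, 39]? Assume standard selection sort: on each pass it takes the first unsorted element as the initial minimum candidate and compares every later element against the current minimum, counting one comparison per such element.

Pass 1: scan indices 1..5 for the minimum = 5 comparison(s); min is -8, place at index 0 -> [-8, 28, 2, 13, 1, 39]
Pass 2: scan indices 2..5 for the minimum = 4 comparison(s); min is 1, place at index 1 -> [-8, 1, 2, 13, 28, 39]
Pass 3: scan indices 3..5 for the minimum = 3 comparison(s); min is 2, place at index 2 -> [-8, 1, 2, 13, 28, 39]
Pass 4: scan indices 4..5 for the minimum = 2 comparison(s); min is 13, place at index 3 -> [-8, 1, 2, 13, 28, 39]
Pass 5: scan indices 5..5 for the minimum = 1 comparison(s); min is 28, place at index 4 -> [-8, 1, 2, 13, 28, 39]
Selection sort always scans the whole unsorted suffix, so the count is (n-1) + (n-2) + ... + 1 = n(n-1)/2 = 6*5/2 = 15 regardless of the input order.
Total comparisons: 5 + 4 + 3 + 2 + 1 = 15


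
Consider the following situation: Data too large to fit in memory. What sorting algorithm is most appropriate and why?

Best choice: External merge sort
Reason: Minimizes disk I/O by sequential reads/writes


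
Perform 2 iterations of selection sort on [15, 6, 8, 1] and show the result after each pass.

Pass 1: Select minimum 1 at index 3, swap -> [1, 6, 8, 15]
Pass 2: Select minimum 6 at index 1, swap -> [1, 6, 8, 15]


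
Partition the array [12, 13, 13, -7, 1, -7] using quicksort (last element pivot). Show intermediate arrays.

Partition 1: pivot=-7 at index 1 -> [-7, -7, 13, 12, 1, 13]
Partition 2: pivot=13 at index 5 -> [-7, -7, 13, 12, 1, 13]
Partition 3: pivot=1 at index 2 -> [-7, -7, 1, 12, 13, 13]
Partition 4: pivot=13 at index 4 -> [-7, -7, 1, 12, 13, 13]


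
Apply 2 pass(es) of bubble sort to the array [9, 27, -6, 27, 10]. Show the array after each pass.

After pass 1: [9, -6, 27, 10, 27] (2 swaps)
After pass 2: [-6, 9, 10, 27, 27] (2 swaps)
Total swaps: 4


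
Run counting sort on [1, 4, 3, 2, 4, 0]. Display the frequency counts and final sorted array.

Count array: [1, 1, 1, 1, 2]
(count[i] = number of elements equal to i)
Cumulative count: [1, 2, 3, 4, 6]
Sorted: [0, 1, 2, 3, 4, 4]


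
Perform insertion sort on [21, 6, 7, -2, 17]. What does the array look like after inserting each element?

First element 21 is already 'sorted'
Insert 6: shifted 1 elements -> [6, 21, 7, -2, 17]
Insert 7: shifted 1 elements -> [6, 7, 21, -2, 17]
Insert -2: shifted 3 elements -> [-2, 6, 7, 21, 17]
Insert 17: shifted 1 elements -> [-2, 6, 7, 17, 21]


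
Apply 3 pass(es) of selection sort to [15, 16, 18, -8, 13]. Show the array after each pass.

Pass 1: Select minimum -8 at index 3, swap -> [-8, 16, 18, 15, 13]
Pass 2: Select minimum 13 at index 4, swap -> [-8, 13, 18, 15, 16]
Pass 3: Select minimum 15 at index 3, swap -> [-8, 13, 15, 18, 16]


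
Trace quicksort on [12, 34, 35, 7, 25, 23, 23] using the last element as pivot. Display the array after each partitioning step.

Partition 1: pivot=23 at index 3 -> [12, 7, 23, 23, 25, 35, 34]
Partition 2: pivot=23 at index 2 -> [12, 7, 23, 23, 25, 35, 34]
Partition 3: pivot=7 at index 0 -> [7, 12, 23, 23, 25, 35, 34]
Partition 4: pivot=34 at index 5 -> [7, 12, 23, 23, 25, 34, 35]


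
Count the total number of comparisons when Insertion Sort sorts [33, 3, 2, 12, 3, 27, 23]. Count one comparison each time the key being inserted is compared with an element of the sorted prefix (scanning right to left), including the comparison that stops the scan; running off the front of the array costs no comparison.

Insert 3: 33 > 3 (shift), reached front = 1 comparison(s) -> [3, 33, 2, 12, 3, 27, 23]
Insert 2: 33 > 2 (shift), 3 > 2 (shift), reached front = 2 comparison(s) -> [2, 3, 33, 12, 3, 27, 23]
Insert 12: 33 > 12 (shift), 3 <= 12 (stop) = 2 comparison(s) -> [2, 3, 12, 33, 3, 27, 23]
Insert 3: 33 > 3 (shift), 12 > 3 (shift), 3 <= 3 (stop) = 3 comparison(s) -> [2, 3, 3, 12, 33, 27, 23]
Insert 27: 33 > 27 (shift), 12 <= 27 (stop) = 2 comparison(s) -> [2, 3, 3, 12, 27, 33, 23]
Insert 23: 33 > 23 (shift), 27 > 23 (shift), 12 <= 23 (stop) = 3 comparison(s) -> [2, 3, 3, 12, 23, 27, 33]
Total comparisons: 1 + 2 + 2 + 3 + 2 + 3 = 13


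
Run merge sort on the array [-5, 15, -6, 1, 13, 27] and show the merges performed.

Divide and conquer:
  Merge [15] + [-6] -> [-6, 15]
  Merge [-5] + [-6, 15] -> [-6, -5, 15]
  Merge [13] + [27] -> [13, 27]
  Merge [1] + [13, 27] -> [1, 13, 27]
  Merge [-6, -5, 15] + [1, 13, 27] -> [-6, -5, 1, 13, 15, 27]


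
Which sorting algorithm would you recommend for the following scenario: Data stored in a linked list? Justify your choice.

Best choice: Merge sort
Reason: Merge sort doesn't require random access; can be done in O(1) extra space for linked lists


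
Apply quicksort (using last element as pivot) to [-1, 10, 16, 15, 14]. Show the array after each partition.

Partition 1: pivot=14 at index 2 -> [-1, 10, 14, 15, 16]
Partition 2: pivot=10 at index 1 -> [-1, 10, 14, 15, 16]
Partition 3: pivot=16 at index 4 -> [-1, 10, 14, 15, 16]


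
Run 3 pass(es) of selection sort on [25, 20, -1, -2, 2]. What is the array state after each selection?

Pass 1: Select minimum -2 at index 3, swap -> [-2, 20, -1, 25, 2]
Pass 2: Select minimum -1 at index 2, swap -> [-2, -1, 20, 25, 2]
Pass 3: Select minimum 2 at index 4, swap -> [-2, -1, 2, 25, 20]


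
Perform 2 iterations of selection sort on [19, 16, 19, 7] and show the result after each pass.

Pass 1: Select minimum 7 at index 3, swap -> [7, 16, 19, 19]
Pass 2: Select minimum 16 at index 1, swap -> [7, 16, 19, 19]


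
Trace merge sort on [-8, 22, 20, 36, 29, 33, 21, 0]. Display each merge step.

Divide and conquer:
  Merge [-8] + [22] -> [-8, 22]
  Merge [20] + [36] -> [20, 36]
  Merge [-8, 22] + [20, 36] -> [-8, 20, 22, 36]
  Merge [29] + [33] -> [29, 33]
  Merge [21] + [0] -> [0, 21]
  Merge [29, 33] + [0, 21] -> [0, 21, 29, 33]
  Merge [-8, 20, 22, 36] + [0, 21, 29, 33] -> [-8, 0, 20, 21, 22, 29, 33, 36]


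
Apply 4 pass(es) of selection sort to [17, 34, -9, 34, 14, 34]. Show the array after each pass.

Pass 1: Select minimum -9 at index 2, swap -> [-9, 34, 17, 34, 14, 34]
Pass 2: Select minimum 14 at index 4, swap -> [-9, 14, 17, 34, 34, 34]
Pass 3: Select minimum 17 at index 2, swap -> [-9, 14, 17, 34, 34, 34]
Pass 4: Select minimum 34 at index 3, swap -> [-9, 14, 17, 34, 34, 34]


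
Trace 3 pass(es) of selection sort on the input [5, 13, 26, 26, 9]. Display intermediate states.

Pass 1: Select minimum 5 at index 0, swap -> [5, 13, 26, 26, 9]
Pass 2: Select minimum 9 at index 4, swap -> [5, 9, 26, 26, 13]
Pass 3: Select minimum 13 at index 4, swap -> [5, 9, 13, 26, 26]
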